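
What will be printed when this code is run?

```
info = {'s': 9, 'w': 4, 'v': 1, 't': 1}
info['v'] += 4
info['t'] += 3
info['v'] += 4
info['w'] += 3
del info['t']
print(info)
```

info['v'] = 1+4 = 5 → {'s': 9, 'w': 4, 'v': 5, 't': 1}
info['t'] = 1+3 = 4 → {'s': 9, 'w': 4, 'v': 5, 't': 4}
info['v'] = 5+4 = 9 → {'s': 9, 'w': 4, 'v': 9, 't': 4}
info['w'] = 4+3 = 7 → {'s': 9, 'w': 7, 'v': 9, 't': 4}
del 't' → {'s': 9, 'w': 7, 'v': 9}

{'s': 9, 'w': 7, 'v': 9}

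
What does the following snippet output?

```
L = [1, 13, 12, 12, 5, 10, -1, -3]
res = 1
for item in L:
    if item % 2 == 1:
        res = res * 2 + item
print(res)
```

item=1: odd, res = 1*2+1 = 3
item=13: odd, res = 3*2+13 = 19
item=12: not odd
item=12: not odd
item=5: odd, res = 19*2+5 = 43
item=10: not odd
item=-1: odd, res = 43*2+(-1) = 85
item=-3: odd, res = 85*2+(-3) = 167

167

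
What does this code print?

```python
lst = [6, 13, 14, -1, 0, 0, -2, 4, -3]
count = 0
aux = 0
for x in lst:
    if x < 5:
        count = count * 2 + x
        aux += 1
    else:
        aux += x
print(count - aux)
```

-74

x=6: not <5; aux=6
x=13: not <5; aux=19
x=14: not <5; aux=33
x=-1: <5, count = 0*2+(-1) = -1; aux=34
x=0: <5, count = (-1)*2+0 = -2; aux=35
x=0: <5, count = (-2)*2+0 = -4; aux=36
x=-2: <5, count = (-4)*2+(-2) = -10; aux=37
x=4: <5, count = (-10)*2+4 = -16; aux=38
x=-3: <5, count = (-16)*2+(-3) = -35; aux=39
count-aux = (-35)-39 = -74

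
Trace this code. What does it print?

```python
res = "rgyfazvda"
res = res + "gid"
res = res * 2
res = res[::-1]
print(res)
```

digadvzafygrdigadvzafygr

+ 'gid' → 'rgyfazvdagid'
repeat ×2 → 'rgyfazvdagidrgyfazvdagid'
reverse → 'digadvzafygrdigadvzafygr'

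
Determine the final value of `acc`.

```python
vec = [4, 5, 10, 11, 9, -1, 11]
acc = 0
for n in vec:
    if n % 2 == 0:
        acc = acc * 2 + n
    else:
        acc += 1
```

24

n=4: even, acc = 0*2+4 = 4
n=5: not even, acc = 4+1 = 5
n=10: even, acc = 5*2+10 = 20
n=11: not even, acc = 20+1 = 21
n=9: not even, acc = 21+1 = 22
n=-1: not even, acc = 22+1 = 23
n=11: not even, acc = 23+1 = 24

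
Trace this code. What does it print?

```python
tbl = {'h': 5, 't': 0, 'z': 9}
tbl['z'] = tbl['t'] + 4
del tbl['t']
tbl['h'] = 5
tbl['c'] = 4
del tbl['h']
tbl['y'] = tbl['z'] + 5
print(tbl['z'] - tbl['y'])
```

tbl['z'] = tbl['t']+4 = 4 → {'h': 5, 't': 0, 'z': 4}
del 't' → {'h': 5, 'z': 4}
tbl['h'] = 5 → {'h': 5, 'z': 4}
tbl['c'] = 4 → {'h': 5, 'z': 4, 'c': 4}
del 'h' → {'z': 4, 'c': 4}
tbl['y'] = tbl['z']+5 = 9 → {'z': 4, 'c': 4, 'y': 9}
tbl['z']-tbl['y'] = 4-9 = -5

-5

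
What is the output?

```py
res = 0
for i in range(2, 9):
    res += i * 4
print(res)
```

140

i=2: res = 0+2*4 = 8
i=3: res = 8+3*4 = 20
i=4: res = 20+4*4 = 36
i=5: res = 36+5*4 = 56
i=6: res = 56+6*4 = 80
i=7: res = 80+7*4 = 108
i=8: res = 108+8*4 = 140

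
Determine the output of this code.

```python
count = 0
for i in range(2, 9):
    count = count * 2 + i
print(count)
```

i=2: count = 0*2+2 = 2
i=3: count = 2*2+3 = 7
i=4: count = 7*2+4 = 18
i=5: count = 18*2+5 = 41
i=6: count = 41*2+6 = 88
i=7: count = 88*2+7 = 183
i=8: count = 183*2+8 = 374

374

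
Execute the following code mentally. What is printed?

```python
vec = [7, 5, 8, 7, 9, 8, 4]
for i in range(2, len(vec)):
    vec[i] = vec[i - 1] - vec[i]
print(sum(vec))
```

-78

i=2: vec[2] = 5-8 = -3 → [7, 5, -3, 7, 9, 8, 4]
i=3: vec[3] = (-3)-7 = -10 → [7, 5, -3, -10, 9, 8, 4]
i=4: vec[4] = (-10)-9 = -19 → [7, 5, -3, -10, -19, 8, 4]
i=5: vec[5] = (-19)-8 = -27 → [7, 5, -3, -10, -19, -27, 4]
i=6: vec[6] = (-27)-4 = -31 → [7, 5, -3, -10, -19, -27, -31]
sum = -78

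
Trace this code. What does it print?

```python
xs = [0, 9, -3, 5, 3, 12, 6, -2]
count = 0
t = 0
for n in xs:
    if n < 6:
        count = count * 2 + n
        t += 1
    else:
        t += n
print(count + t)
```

n=0: <6, count = 0*2+0 = 0; t=1
n=9: not <6; t=10
n=-3: <6, count = 0*2+(-3) = -3; t=11
n=5: <6, count = (-3)*2+5 = -1; t=12
n=3: <6, count = (-1)*2+3 = 1; t=13
n=12: not <6; t=25
n=6: not <6; t=31
n=-2: <6, count = 1*2+(-2) = 0; t=32
count+t = 0+32 = 32

32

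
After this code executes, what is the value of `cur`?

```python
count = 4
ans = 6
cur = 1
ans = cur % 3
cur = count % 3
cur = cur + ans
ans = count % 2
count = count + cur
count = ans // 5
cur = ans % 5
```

ans = 1%3 = 1
cur = 4%3 = 1
cur = 1+1 = 2
ans = 4%2 = 0
count = 4+2 = 6
count = 0//5 = 0
cur = 0%5 = 0

0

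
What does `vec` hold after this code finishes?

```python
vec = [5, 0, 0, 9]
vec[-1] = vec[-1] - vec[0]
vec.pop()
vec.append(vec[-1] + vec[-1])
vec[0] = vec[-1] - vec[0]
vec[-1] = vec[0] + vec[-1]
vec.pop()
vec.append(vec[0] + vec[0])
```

vec[-1] = vec[-1]-vec[0] = 9-5 = 4 → [5, 0, 0, 4]
pop() removes 4 → [5, 0, 0]
append vec[-1]+vec[-1] = 0+0 = 0 → [5, 0, 0, 0]
vec[0] = vec[-1]-vec[0] = 0-5 = -5 → [-5, 0, 0, 0]
vec[-1] = vec[0]+vec[-1] = (-5)+0 = -5 → [-5, 0, 0, -5]
pop() removes -5 → [-5, 0, 0]
append vec[0]+vec[0] = (-5)+(-5) = -10 → [-5, 0, 0, -10]

[-5, 0, 0, -10]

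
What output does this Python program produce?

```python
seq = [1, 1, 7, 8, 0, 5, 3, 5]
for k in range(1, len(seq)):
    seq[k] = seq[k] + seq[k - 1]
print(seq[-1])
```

30

k=1: seq[1] = 1+1 = 2 → [1, 2, 7, 8, 0, 5, 3, 5]
k=2: seq[2] = 7+2 = 9 → [1, 2, 9, 8, 0, 5, 3, 5]
k=3: seq[3] = 8+9 = 17 → [1, 2, 9, 17, 0, 5, 3, 5]
k=4: seq[4] = 0+17 = 17 → [1, 2, 9, 17, 17, 5, 3, 5]
k=5: seq[5] = 5+17 = 22 → [1, 2, 9, 17, 17, 22, 3, 5]
k=6: seq[6] = 3+22 = 25 → [1, 2, 9, 17, 17, 22, 25, 5]
k=7: seq[7] = 5+25 = 30 → [1, 2, 9, 17, 17, 22, 25, 30]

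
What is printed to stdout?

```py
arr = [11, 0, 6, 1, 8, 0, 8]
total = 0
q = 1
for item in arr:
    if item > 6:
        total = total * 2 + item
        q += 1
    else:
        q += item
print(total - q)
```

item=11: >6, total = 0*2+11 = 11; q=2
item=0: not >6; q=2
item=6: not >6; q=8
item=1: not >6; q=9
item=8: >6, total = 11*2+8 = 30; q=10
item=0: not >6; q=10
item=8: >6, total = 30*2+8 = 68; q=11
total-q = 68-11 = 57

57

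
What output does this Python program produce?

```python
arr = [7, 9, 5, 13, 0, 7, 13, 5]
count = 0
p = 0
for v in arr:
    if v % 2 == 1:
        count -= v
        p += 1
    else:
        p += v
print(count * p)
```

v=7: odd, count = 0-7 = -7; p=1
v=9: odd, count = (-7)-9 = -16; p=2
v=5: odd, count = (-16)-5 = -21; p=3
v=13: odd, count = (-21)-13 = -34; p=4
v=0: not odd; p=4
v=7: odd, count = (-34)-7 = -41; p=5
v=13: odd, count = (-41)-13 = -54; p=6
v=5: odd, count = (-54)-5 = -59; p=7
count*p = (-59)*7 = -413

-413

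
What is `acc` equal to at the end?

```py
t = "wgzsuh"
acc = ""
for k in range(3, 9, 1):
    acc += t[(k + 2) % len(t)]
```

k=3: add t[5]='h' → 'h'
k=4: add t[0]='w' → 'hw'
k=5: add t[1]='g' → 'hwg'
k=6: add t[2]='z' → 'hwgz'
k=7: add t[3]='s' → 'hwgzs'
k=8: add t[4]='u' → 'hwgzsu'

'hwgzsu'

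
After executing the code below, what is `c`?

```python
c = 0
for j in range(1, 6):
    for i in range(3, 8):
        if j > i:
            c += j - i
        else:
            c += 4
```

92

j=1,i=3: not 1>3, c = 0+4 = 4
j=1,i=4: not 1>4, c = 4+4 = 8
j=1,i=5: not 1>5, c = 8+4 = 12
j=1,i=6: not 1>6, c = 12+4 = 16
j=1,i=7: not 1>7, c = 16+4 = 20
j=2,i=3: not 2>3, c = 20+4 = 24
j=2,i=4: not 2>4, c = 24+4 = 28
j=2,i=5: not 2>5, c = 28+4 = 32
j=2,i=6: not 2>6, c = 32+4 = 36
j=2,i=7: not 2>7, c = 36+4 = 40
j=3,i=3: not 3>3, c = 40+4 = 44
j=3,i=4: not 3>4, c = 44+4 = 48
j=3,i=5: not 3>5, c = 48+4 = 52
j=3,i=6: not 3>6, c = 52+4 = 56
j=3,i=7: not 3>7, c = 56+4 = 60
j=4,i=3: 4>3, c = 60+1 = 61
j=4,i=4: not 4>4, c = 61+4 = 65
j=4,i=5: not 4>5, c = 65+4 = 69
j=4,i=6: not 4>6, c = 69+4 = 73
j=4,i=7: not 4>7, c = 73+4 = 77
j=5,i=3: 5>3, c = 77+2 = 79
j=5,i=4: 5>4, c = 79+1 = 80
j=5,i=5: not 5>5, c = 80+4 = 84
j=5,i=6: not 5>6, c = 84+4 = 88
j=5,i=7: not 5>7, c = 88+4 = 92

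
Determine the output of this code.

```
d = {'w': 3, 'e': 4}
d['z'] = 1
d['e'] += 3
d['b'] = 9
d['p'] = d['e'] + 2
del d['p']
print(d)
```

{'w': 3, 'e': 7, 'z': 1, 'b': 9}

d['z'] = 1 → {'w': 3, 'e': 4, 'z': 1}
d['e'] = 4+3 = 7 → {'w': 3, 'e': 7, 'z': 1}
d['b'] = 9 → {'w': 3, 'e': 7, 'z': 1, 'b': 9}
d['p'] = d['e']+2 = 9 → {'w': 3, 'e': 7, 'z': 1, 'b': 9, 'p': 9}
del 'p' → {'w': 3, 'e': 7, 'z': 1, 'b': 9}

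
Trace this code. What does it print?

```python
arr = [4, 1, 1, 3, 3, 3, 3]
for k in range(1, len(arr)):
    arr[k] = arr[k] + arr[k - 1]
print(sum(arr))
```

69

k=1: arr[1] = 1+4 = 5 → [4, 5, 1, 3, 3, 3, 3]
k=2: arr[2] = 1+5 = 6 → [4, 5, 6, 3, 3, 3, 3]
k=3: arr[3] = 3+6 = 9 → [4, 5, 6, 9, 3, 3, 3]
k=4: arr[4] = 3+9 = 12 → [4, 5, 6, 9, 12, 3, 3]
k=5: arr[5] = 3+12 = 15 → [4, 5, 6, 9, 12, 15, 3]
k=6: arr[6] = 3+15 = 18 → [4, 5, 6, 9, 12, 15, 18]
sum = 69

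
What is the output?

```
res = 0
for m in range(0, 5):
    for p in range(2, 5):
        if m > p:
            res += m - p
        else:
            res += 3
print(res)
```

m=0,p=2: not 0>2, res = 0+3 = 3
m=0,p=3: not 0>3, res = 3+3 = 6
m=0,p=4: not 0>4, res = 6+3 = 9
m=1,p=2: not 1>2, res = 9+3 = 12
m=1,p=3: not 1>3, res = 12+3 = 15
m=1,p=4: not 1>4, res = 15+3 = 18
m=2,p=2: not 2>2, res = 18+3 = 21
m=2,p=3: not 2>3, res = 21+3 = 24
m=2,p=4: not 2>4, res = 24+3 = 27
m=3,p=2: 3>2, res = 27+1 = 28
m=3,p=3: not 3>3, res = 28+3 = 31
m=3,p=4: not 3>4, res = 31+3 = 34
m=4,p=2: 4>2, res = 34+2 = 36
m=4,p=3: 4>3, res = 36+1 = 37
m=4,p=4: not 4>4, res = 37+3 = 40

40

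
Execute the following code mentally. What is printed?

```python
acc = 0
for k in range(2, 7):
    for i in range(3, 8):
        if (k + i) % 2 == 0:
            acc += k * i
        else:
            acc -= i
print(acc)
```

175

k=2,i=3: odd sum, acc = 0-3 = -3
k=2,i=4: even sum, acc = (-3)+8 = 5
k=2,i=5: odd sum, acc = 5-5 = 0
k=2,i=6: even sum, acc = 0+12 = 12
k=2,i=7: odd sum, acc = 12-7 = 5
k=3,i=3: even sum, acc = 5+9 = 14
k=3,i=4: odd sum, acc = 14-4 = 10
k=3,i=5: even sum, acc = 10+15 = 25
k=3,i=6: odd sum, acc = 25-6 = 19
k=3,i=7: even sum, acc = 19+21 = 40
k=4,i=3: odd sum, acc = 40-3 = 37
k=4,i=4: even sum, acc = 37+16 = 53
k=4,i=5: odd sum, acc = 53-5 = 48
k=4,i=6: even sum, acc = 48+24 = 72
k=4,i=7: odd sum, acc = 72-7 = 65
k=5,i=3: even sum, acc = 65+15 = 80
k=5,i=4: odd sum, acc = 80-4 = 76
k=5,i=5: even sum, acc = 76+25 = 101
k=5,i=6: odd sum, acc = 101-6 = 95
k=5,i=7: even sum, acc = 95+35 = 130
k=6,i=3: odd sum, acc = 130-3 = 127
k=6,i=4: even sum, acc = 127+24 = 151
k=6,i=5: odd sum, acc = 151-5 = 146
k=6,i=6: even sum, acc = 146+36 = 182
k=6,i=7: odd sum, acc = 182-7 = 175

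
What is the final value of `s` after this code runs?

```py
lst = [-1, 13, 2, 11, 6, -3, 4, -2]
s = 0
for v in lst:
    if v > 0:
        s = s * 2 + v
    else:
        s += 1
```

v=-1: not >0, s = 0+1 = 1
v=13: >0, s = 1*2+13 = 15
v=2: >0, s = 15*2+2 = 32
v=11: >0, s = 32*2+11 = 75
v=6: >0, s = 75*2+6 = 156
v=-3: not >0, s = 156+1 = 157
v=4: >0, s = 157*2+4 = 318
v=-2: not >0, s = 318+1 = 319

319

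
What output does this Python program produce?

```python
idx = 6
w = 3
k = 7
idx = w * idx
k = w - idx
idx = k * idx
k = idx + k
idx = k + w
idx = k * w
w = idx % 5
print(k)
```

-285

idx = 3*6 = 18
k = 3-18 = -15
idx = (-15)*18 = -270
k = (-270)+(-15) = -285
idx = (-285)+3 = -282
idx = (-285)*3 = -855
w = (-855)%5 = 0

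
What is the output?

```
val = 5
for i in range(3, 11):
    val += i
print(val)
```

i=3: val = 5+3 = 8
i=4: val = 8+4 = 12
i=5: val = 12+5 = 17
i=6: val = 17+6 = 23
i=7: val = 23+7 = 30
i=8: val = 30+8 = 38
i=9: val = 38+9 = 47
i=10: val = 47+10 = 57

57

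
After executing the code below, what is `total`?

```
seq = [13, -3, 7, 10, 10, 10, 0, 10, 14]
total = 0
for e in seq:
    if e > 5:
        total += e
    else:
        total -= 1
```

72

e=13: >5, total = 0+13 = 13
e=-3: not >5, total = 13-1 = 12
e=7: >5, total = 12+7 = 19
e=10: >5, total = 19+10 = 29
e=10: >5, total = 29+10 = 39
e=10: >5, total = 39+10 = 49
e=0: not >5, total = 49-1 = 48
e=10: >5, total = 48+10 = 58
e=14: >5, total = 58+14 = 72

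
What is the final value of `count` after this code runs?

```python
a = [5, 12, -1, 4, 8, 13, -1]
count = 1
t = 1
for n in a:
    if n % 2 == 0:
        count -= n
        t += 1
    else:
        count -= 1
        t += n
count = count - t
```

-47

n=5: not even, count = 1-1 = 0; t=6
n=12: even, count = 0-12 = -12; t=7
n=-1: not even, count = (-12)-1 = -13; t=6
n=4: even, count = (-13)-4 = -17; t=7
n=8: even, count = (-17)-8 = -25; t=8
n=13: not even, count = (-25)-1 = -26; t=21
n=-1: not even, count = (-26)-1 = -27; t=20
count-t = (-27)-20 = -47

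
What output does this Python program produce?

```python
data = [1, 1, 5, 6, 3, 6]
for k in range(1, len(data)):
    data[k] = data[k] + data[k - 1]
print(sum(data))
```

61

k=1: data[1] = 1+1 = 2 → [1, 2, 5, 6, 3, 6]
k=2: data[2] = 5+2 = 7 → [1, 2, 7, 6, 3, 6]
k=3: data[3] = 6+7 = 13 → [1, 2, 7, 13, 3, 6]
k=4: data[4] = 3+13 = 16 → [1, 2, 7, 13, 16, 6]
k=5: data[5] = 6+16 = 22 → [1, 2, 7, 13, 16, 22]
sum = 61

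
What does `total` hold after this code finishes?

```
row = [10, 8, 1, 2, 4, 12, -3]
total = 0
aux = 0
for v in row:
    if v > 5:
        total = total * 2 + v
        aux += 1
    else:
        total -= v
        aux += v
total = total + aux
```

v=10: >5, total = 0*2+10 = 10; aux=1
v=8: >5, total = 10*2+8 = 28; aux=2
v=1: not >5, total = 28-1 = 27; aux=3
v=2: not >5, total = 27-2 = 25; aux=5
v=4: not >5, total = 25-4 = 21; aux=9
v=12: >5, total = 21*2+12 = 54; aux=10
v=-3: not >5, total = 54-(-3) = 57; aux=7
total+aux = 57+7 = 64

64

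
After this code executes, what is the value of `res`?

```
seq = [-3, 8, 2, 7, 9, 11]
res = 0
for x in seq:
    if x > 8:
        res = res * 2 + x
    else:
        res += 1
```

45

x=-3: not >8, res = 0+1 = 1
x=8: not >8, res = 1+1 = 2
x=2: not >8, res = 2+1 = 3
x=7: not >8, res = 3+1 = 4
x=9: >8, res = 4*2+9 = 17
x=11: >8, res = 17*2+11 = 45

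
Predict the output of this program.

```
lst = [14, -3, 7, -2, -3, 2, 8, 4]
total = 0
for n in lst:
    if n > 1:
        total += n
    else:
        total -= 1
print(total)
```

32

n=14: >1, total = 0+14 = 14
n=-3: not >1, total = 14-1 = 13
n=7: >1, total = 13+7 = 20
n=-2: not >1, total = 20-1 = 19
n=-3: not >1, total = 19-1 = 18
n=2: >1, total = 18+2 = 20
n=8: >1, total = 20+8 = 28
n=4: >1, total = 28+4 = 32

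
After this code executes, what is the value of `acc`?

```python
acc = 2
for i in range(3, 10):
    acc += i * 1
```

i=3: acc = 2+3*1 = 5
i=4: acc = 5+4*1 = 9
i=5: acc = 9+5*1 = 14
i=6: acc = 14+6*1 = 20
i=7: acc = 20+7*1 = 27
i=8: acc = 27+8*1 = 35
i=9: acc = 35+9*1 = 44

44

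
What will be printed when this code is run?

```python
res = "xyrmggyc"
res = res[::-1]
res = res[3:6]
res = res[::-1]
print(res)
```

reverse → 'cyggmryx'
slice [3:6] → 'gmr'
reverse → 'rmg'

rmg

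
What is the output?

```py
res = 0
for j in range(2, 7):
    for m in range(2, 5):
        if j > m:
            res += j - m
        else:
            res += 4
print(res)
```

43

j=2,m=2: not 2>2, res = 0+4 = 4
j=2,m=3: not 2>3, res = 4+4 = 8
j=2,m=4: not 2>4, res = 8+4 = 12
j=3,m=2: 3>2, res = 12+1 = 13
j=3,m=3: not 3>3, res = 13+4 = 17
j=3,m=4: not 3>4, res = 17+4 = 21
j=4,m=2: 4>2, res = 21+2 = 23
j=4,m=3: 4>3, res = 23+1 = 24
j=4,m=4: not 4>4, res = 24+4 = 28
j=5,m=2: 5>2, res = 28+3 = 31
j=5,m=3: 5>3, res = 31+2 = 33
j=5,m=4: 5>4, res = 33+1 = 34
j=6,m=2: 6>2, res = 34+4 = 38
j=6,m=3: 6>3, res = 38+3 = 41
j=6,m=4: 6>4, res = 41+2 = 43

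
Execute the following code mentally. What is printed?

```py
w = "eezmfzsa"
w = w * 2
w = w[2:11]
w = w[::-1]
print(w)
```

zeeaszfmz

repeat ×2 → 'eezmfzsaeezmfzsa'
slice [2:11] → 'zmfzsaeez'
reverse → 'zeeaszfmz'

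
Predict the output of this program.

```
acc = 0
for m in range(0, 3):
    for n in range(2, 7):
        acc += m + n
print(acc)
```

m=0,n=2: acc = 0+2 = 2
m=0,n=3: acc = 2+3 = 5
m=0,n=4: acc = 5+4 = 9
m=0,n=5: acc = 9+5 = 14
m=0,n=6: acc = 14+6 = 20
m=1,n=2: acc = 20+3 = 23
m=1,n=3: acc = 23+4 = 27
m=1,n=4: acc = 27+5 = 32
m=1,n=5: acc = 32+6 = 38
m=1,n=6: acc = 38+7 = 45
m=2,n=2: acc = 45+4 = 49
m=2,n=3: acc = 49+5 = 54
m=2,n=4: acc = 54+6 = 60
m=2,n=5: acc = 60+7 = 67
m=2,n=6: acc = 67+8 = 75

75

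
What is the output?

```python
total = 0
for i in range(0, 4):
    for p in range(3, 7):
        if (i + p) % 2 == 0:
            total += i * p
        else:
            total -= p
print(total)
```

i=0,p=3: odd sum, total = 0-3 = -3
i=0,p=4: even sum, total = (-3)+0 = -3
i=0,p=5: odd sum, total = (-3)-5 = -8
i=0,p=6: even sum, total = (-8)+0 = -8
i=1,p=3: even sum, total = (-8)+3 = -5
i=1,p=4: odd sum, total = (-5)-4 = -9
i=1,p=5: even sum, total = (-9)+5 = -4
i=1,p=6: odd sum, total = (-4)-6 = -10
i=2,p=3: odd sum, total = (-10)-3 = -13
i=2,p=4: even sum, total = (-13)+8 = -5
i=2,p=5: odd sum, total = (-5)-5 = -10
i=2,p=6: even sum, total = (-10)+12 = 2
i=3,p=3: even sum, total = 2+9 = 11
i=3,p=4: odd sum, total = 11-4 = 7
i=3,p=5: even sum, total = 7+15 = 22
i=3,p=6: odd sum, total = 22-6 = 16

16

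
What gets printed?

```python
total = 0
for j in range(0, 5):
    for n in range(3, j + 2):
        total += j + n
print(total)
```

42

j=2,n=3: total = 0+5 = 5
j=3,n=3: total = 5+6 = 11
j=3,n=4: total = 11+7 = 18
j=4,n=3: total = 18+7 = 25
j=4,n=4: total = 25+8 = 33
j=4,n=5: total = 33+9 = 42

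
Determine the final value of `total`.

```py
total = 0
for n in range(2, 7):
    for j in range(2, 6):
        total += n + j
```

150

n=2,j=2: total = 0+4 = 4
n=2,j=3: total = 4+5 = 9
n=2,j=4: total = 9+6 = 15
n=2,j=5: total = 15+7 = 22
n=3,j=2: total = 22+5 = 27
n=3,j=3: total = 27+6 = 33
n=3,j=4: total = 33+7 = 40
n=3,j=5: total = 40+8 = 48
n=4,j=2: total = 48+6 = 54
n=4,j=3: total = 54+7 = 61
n=4,j=4: total = 61+8 = 69
n=4,j=5: total = 69+9 = 78
n=5,j=2: total = 78+7 = 85
n=5,j=3: total = 85+8 = 93
n=5,j=4: total = 93+9 = 102
n=5,j=5: total = 102+10 = 112
n=6,j=2: total = 112+8 = 120
n=6,j=3: total = 120+9 = 129
n=6,j=4: total = 129+10 = 139
n=6,j=5: total = 139+11 = 150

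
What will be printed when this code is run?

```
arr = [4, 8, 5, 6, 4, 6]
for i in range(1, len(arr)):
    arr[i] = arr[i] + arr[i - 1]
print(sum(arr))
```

116

i=1: arr[1] = 8+4 = 12 → [4, 12, 5, 6, 4, 6]
i=2: arr[2] = 5+12 = 17 → [4, 12, 17, 6, 4, 6]
i=3: arr[3] = 6+17 = 23 → [4, 12, 17, 23, 4, 6]
i=4: arr[4] = 4+23 = 27 → [4, 12, 17, 23, 27, 6]
i=5: arr[5] = 6+27 = 33 → [4, 12, 17, 23, 27, 33]
sum = 116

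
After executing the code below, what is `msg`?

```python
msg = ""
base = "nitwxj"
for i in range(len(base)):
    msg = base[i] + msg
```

'jxwtin'

i=0: prepend 'n' → 'n'
i=1: prepend 'i' → 'in'
i=2: prepend 't' → 'tin'
i=3: prepend 'w' → 'wtin'
i=4: prepend 'x' → 'xwtin'
i=5: prepend 'j' → 'jxwtin'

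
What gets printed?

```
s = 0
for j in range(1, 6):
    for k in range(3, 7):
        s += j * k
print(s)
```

270

j=1,k=3: s = 0+3 = 3
j=1,k=4: s = 3+4 = 7
j=1,k=5: s = 7+5 = 12
j=1,k=6: s = 12+6 = 18
j=2,k=3: s = 18+6 = 24
j=2,k=4: s = 24+8 = 32
j=2,k=5: s = 32+10 = 42
j=2,k=6: s = 42+12 = 54
j=3,k=3: s = 54+9 = 63
j=3,k=4: s = 63+12 = 75
j=3,k=5: s = 75+15 = 90
j=3,k=6: s = 90+18 = 108
j=4,k=3: s = 108+12 = 120
j=4,k=4: s = 120+16 = 136
j=4,k=5: s = 136+20 = 156
j=4,k=6: s = 156+24 = 180
j=5,k=3: s = 180+15 = 195
j=5,k=4: s = 195+20 = 215
j=5,k=5: s = 215+25 = 240
j=5,k=6: s = 240+30 = 270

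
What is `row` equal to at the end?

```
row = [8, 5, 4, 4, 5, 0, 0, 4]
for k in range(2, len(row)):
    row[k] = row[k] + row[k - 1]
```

[8, 5, 9, 13, 18, 18, 18, 22]

k=2: row[2] = 4+5 = 9 → [8, 5, 9, 4, 5, 0, 0, 4]
k=3: row[3] = 4+9 = 13 → [8, 5, 9, 13, 5, 0, 0, 4]
k=4: row[4] = 5+13 = 18 → [8, 5, 9, 13, 18, 0, 0, 4]
k=5: row[5] = 0+18 = 18 → [8, 5, 9, 13, 18, 18, 0, 4]
k=6: row[6] = 0+18 = 18 → [8, 5, 9, 13, 18, 18, 18, 4]
k=7: row[7] = 4+18 = 22 → [8, 5, 9, 13, 18, 18, 18, 22]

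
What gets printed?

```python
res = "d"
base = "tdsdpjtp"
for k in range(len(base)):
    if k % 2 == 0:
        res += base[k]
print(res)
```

k=0: add 't' → 'dt'
k=1: skip
k=2: add 's' → 'dts'
k=3: skip
k=4: add 'p' → 'dtsp'
k=5: skip
k=6: add 't' → 'dtspt'
k=7: skip

dtspt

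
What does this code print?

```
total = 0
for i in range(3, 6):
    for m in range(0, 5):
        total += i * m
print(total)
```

120

i=3,m=0: total = 0+0 = 0
i=3,m=1: total = 0+3 = 3
i=3,m=2: total = 3+6 = 9
i=3,m=3: total = 9+9 = 18
i=3,m=4: total = 18+12 = 30
i=4,m=0: total = 30+0 = 30
i=4,m=1: total = 30+4 = 34
i=4,m=2: total = 34+8 = 42
i=4,m=3: total = 42+12 = 54
i=4,m=4: total = 54+16 = 70
i=5,m=0: total = 70+0 = 70
i=5,m=1: total = 70+5 = 75
i=5,m=2: total = 75+10 = 85
i=5,m=3: total = 85+15 = 100
i=5,m=4: total = 100+20 = 120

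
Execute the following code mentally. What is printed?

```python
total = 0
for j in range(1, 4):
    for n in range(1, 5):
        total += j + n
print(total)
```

j=1,n=1: total = 0+2 = 2
j=1,n=2: total = 2+3 = 5
j=1,n=3: total = 5+4 = 9
j=1,n=4: total = 9+5 = 14
j=2,n=1: total = 14+3 = 17
j=2,n=2: total = 17+4 = 21
j=2,n=3: total = 21+5 = 26
j=2,n=4: total = 26+6 = 32
j=3,n=1: total = 32+4 = 36
j=3,n=2: total = 36+5 = 41
j=3,n=3: total = 41+6 = 47
j=3,n=4: total = 47+7 = 54

54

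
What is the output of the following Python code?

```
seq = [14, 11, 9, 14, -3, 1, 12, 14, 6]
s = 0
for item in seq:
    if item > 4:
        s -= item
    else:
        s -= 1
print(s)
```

item=14: >4, s = 0-14 = -14
item=11: >4, s = (-14)-11 = -25
item=9: >4, s = (-25)-9 = -34
item=14: >4, s = (-34)-14 = -48
item=-3: not >4, s = (-48)-1 = -49
item=1: not >4, s = (-49)-1 = -50
item=12: >4, s = (-50)-12 = -62
item=14: >4, s = (-62)-14 = -76
item=6: >4, s = (-76)-6 = -82

-82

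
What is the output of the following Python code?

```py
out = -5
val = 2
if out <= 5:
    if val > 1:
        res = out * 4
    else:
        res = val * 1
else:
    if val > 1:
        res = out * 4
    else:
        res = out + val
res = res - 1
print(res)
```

out=-5, val=2
out <= 5 is True; val > 1 is True
→ res = out * 4 = -20
res = (-20)-1 = -21

-21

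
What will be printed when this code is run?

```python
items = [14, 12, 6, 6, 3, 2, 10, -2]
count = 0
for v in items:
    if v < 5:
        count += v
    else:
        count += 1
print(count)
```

v=14: not <5, count = 0+1 = 1
v=12: not <5, count = 1+1 = 2
v=6: not <5, count = 2+1 = 3
v=6: not <5, count = 3+1 = 4
v=3: <5, count = 4+3 = 7
v=2: <5, count = 7+2 = 9
v=10: not <5, count = 9+1 = 10
v=-2: <5, count = 10+(-2) = 8

8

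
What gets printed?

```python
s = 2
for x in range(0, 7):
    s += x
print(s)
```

x=0: s = 2+0 = 2
x=1: s = 2+1 = 3
x=2: s = 3+2 = 5
x=3: s = 5+3 = 8
x=4: s = 8+4 = 12
x=5: s = 12+5 = 17
x=6: s = 17+6 = 23

23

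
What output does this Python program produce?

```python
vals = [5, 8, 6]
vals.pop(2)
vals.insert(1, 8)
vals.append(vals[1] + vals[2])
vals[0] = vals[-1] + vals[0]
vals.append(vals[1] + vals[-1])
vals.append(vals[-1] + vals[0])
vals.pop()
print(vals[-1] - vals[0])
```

3

pop(2) removes 6 → [5, 8]
insert 8 at 1 → [5, 8, 8]
append vals[1]+vals[2] = 8+8 = 16 → [5, 8, 8, 16]
vals[0] = vals[-1]+vals[0] = 16+5 = 21 → [21, 8, 8, 16]
append vals[1]+vals[-1] = 8+16 = 24 → [21, 8, 8, 16, 24]
append vals[-1]+vals[0] = 24+21 = 45 → [21, 8, 8, 16, 24, 45]
pop() removes 45 → [21, 8, 8, 16, 24]
vals[-1]-vals[0] = 24-21 = 3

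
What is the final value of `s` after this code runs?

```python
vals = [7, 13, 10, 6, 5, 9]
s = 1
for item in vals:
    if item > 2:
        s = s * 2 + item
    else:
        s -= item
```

619

item=7: >2, s = 1*2+7 = 9
item=13: >2, s = 9*2+13 = 31
item=10: >2, s = 31*2+10 = 72
item=6: >2, s = 72*2+6 = 150
item=5: >2, s = 150*2+5 = 305
item=9: >2, s = 305*2+9 = 619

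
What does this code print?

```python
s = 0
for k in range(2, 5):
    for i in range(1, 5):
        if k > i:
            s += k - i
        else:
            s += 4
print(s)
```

34

k=2,i=1: 2>1, s = 0+1 = 1
k=2,i=2: not 2>2, s = 1+4 = 5
k=2,i=3: not 2>3, s = 5+4 = 9
k=2,i=4: not 2>4, s = 9+4 = 13
k=3,i=1: 3>1, s = 13+2 = 15
k=3,i=2: 3>2, s = 15+1 = 16
k=3,i=3: not 3>3, s = 16+4 = 20
k=3,i=4: not 3>4, s = 20+4 = 24
k=4,i=1: 4>1, s = 24+3 = 27
k=4,i=2: 4>2, s = 27+2 = 29
k=4,i=3: 4>3, s = 29+1 = 30
k=4,i=4: not 4>4, s = 30+4 = 34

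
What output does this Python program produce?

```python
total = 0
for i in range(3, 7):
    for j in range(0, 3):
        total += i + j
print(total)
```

66

i=3,j=0: total = 0+3 = 3
i=3,j=1: total = 3+4 = 7
i=3,j=2: total = 7+5 = 12
i=4,j=0: total = 12+4 = 16
i=4,j=1: total = 16+5 = 21
i=4,j=2: total = 21+6 = 27
i=5,j=0: total = 27+5 = 32
i=5,j=1: total = 32+6 = 38
i=5,j=2: total = 38+7 = 45
i=6,j=0: total = 45+6 = 51
i=6,j=1: total = 51+7 = 58
i=6,j=2: total = 58+8 = 66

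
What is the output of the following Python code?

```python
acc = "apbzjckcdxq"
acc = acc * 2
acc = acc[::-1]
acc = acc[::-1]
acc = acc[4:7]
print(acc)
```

jck

repeat ×2 → 'apbzjckcdxqapbzjckcdxq'
reverse → 'qxdckcjzbpaqxdckcjzbpa'
reverse → 'apbzjckcdxqapbzjckcdxq'
slice [4:7] → 'jck'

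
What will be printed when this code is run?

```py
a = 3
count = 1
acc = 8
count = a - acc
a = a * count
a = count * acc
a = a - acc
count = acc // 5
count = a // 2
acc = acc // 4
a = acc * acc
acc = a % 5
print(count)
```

count = 3-8 = -5
a = 3*(-5) = -15
a = (-5)*8 = -40
a = (-40)-8 = -48
count = 8//5 = 1
count = (-48)//2 = -24
acc = 8//4 = 2
a = 2*2 = 4
acc = 4%5 = 4

-24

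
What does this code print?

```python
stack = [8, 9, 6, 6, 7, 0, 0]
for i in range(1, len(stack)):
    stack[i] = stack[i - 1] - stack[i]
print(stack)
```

i=1: stack[1] = 8-9 = -1 → [8, -1, 6, 6, 7, 0, 0]
i=2: stack[2] = (-1)-6 = -7 → [8, -1, -7, 6, 7, 0, 0]
i=3: stack[3] = (-7)-6 = -13 → [8, -1, -7, -13, 7, 0, 0]
i=4: stack[4] = (-13)-7 = -20 → [8, -1, -7, -13, -20, 0, 0]
i=5: stack[5] = (-20)-0 = -20 → [8, -1, -7, -13, -20, -20, 0]
i=6: stack[6] = (-20)-0 = -20 → [8, -1, -7, -13, -20, -20, -20]

[8, -1, -7, -13, -20, -20, -20]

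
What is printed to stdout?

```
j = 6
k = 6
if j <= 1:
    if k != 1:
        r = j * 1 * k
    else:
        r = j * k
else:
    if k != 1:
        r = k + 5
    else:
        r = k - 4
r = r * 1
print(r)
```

11

j=6, k=6
j <= 1 is False; k != 1 is True
→ r = k + 5 = 11
r = 11*1 = 11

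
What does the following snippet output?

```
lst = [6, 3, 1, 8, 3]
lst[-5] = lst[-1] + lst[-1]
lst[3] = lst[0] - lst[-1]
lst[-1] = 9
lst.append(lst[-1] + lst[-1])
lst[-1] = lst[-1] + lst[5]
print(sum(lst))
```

lst[-5] = lst[-1]+lst[-1] = 3+3 = 6 → [6, 3, 1, 8, 3]
lst[3] = lst[0]-lst[-1] = 6-3 = 3 → [6, 3, 1, 3, 3]
lst[-1] = 9 → [6, 3, 1, 3, 9]
append lst[-1]+lst[-1] = 9+9 = 18 → [6, 3, 1, 3, 9, 18]
lst[-1] = lst[-1]+lst[5] = 18+18 = 36 → [6, 3, 1, 3, 9, 36]
sum = 58

58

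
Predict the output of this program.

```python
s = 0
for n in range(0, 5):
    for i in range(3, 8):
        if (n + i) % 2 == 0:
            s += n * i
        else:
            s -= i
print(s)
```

n=0,i=3: odd sum, s = 0-3 = -3
n=0,i=4: even sum, s = (-3)+0 = -3
n=0,i=5: odd sum, s = (-3)-5 = -8
n=0,i=6: even sum, s = (-8)+0 = -8
n=0,i=7: odd sum, s = (-8)-7 = -15
n=1,i=3: even sum, s = (-15)+3 = -12
n=1,i=4: odd sum, s = (-12)-4 = -16
n=1,i=5: even sum, s = (-16)+5 = -11
n=1,i=6: odd sum, s = (-11)-6 = -17
n=1,i=7: even sum, s = (-17)+7 = -10
n=2,i=3: odd sum, s = (-10)-3 = -13
n=2,i=4: even sum, s = (-13)+8 = -5
n=2,i=5: odd sum, s = (-5)-5 = -10
n=2,i=6: even sum, s = (-10)+12 = 2
n=2,i=7: odd sum, s = 2-7 = -5
n=3,i=3: even sum, s = (-5)+9 = 4
n=3,i=4: odd sum, s = 4-4 = 0
n=3,i=5: even sum, s = 0+15 = 15
n=3,i=6: odd sum, s = 15-6 = 9
n=3,i=7: even sum, s = 9+21 = 30
n=4,i=3: odd sum, s = 30-3 = 27
n=4,i=4: even sum, s = 27+16 = 43
n=4,i=5: odd sum, s = 43-5 = 38
n=4,i=6: even sum, s = 38+24 = 62
n=4,i=7: odd sum, s = 62-7 = 55

55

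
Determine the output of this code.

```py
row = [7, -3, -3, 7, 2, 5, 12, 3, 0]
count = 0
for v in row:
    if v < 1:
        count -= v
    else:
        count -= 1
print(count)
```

0

v=7: not <1, count = 0-1 = -1
v=-3: <1, count = (-1)-(-3) = 2
v=-3: <1, count = 2-(-3) = 5
v=7: not <1, count = 5-1 = 4
v=2: not <1, count = 4-1 = 3
v=5: not <1, count = 3-1 = 2
v=12: not <1, count = 2-1 = 1
v=3: not <1, count = 1-1 = 0
v=0: <1, count = 0-0 = 0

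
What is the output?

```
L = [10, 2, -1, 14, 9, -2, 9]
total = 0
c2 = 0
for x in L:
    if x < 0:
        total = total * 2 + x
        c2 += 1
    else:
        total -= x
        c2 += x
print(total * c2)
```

-4922

x=10: not <0, total = 0-10 = -10; c2=10
x=2: not <0, total = (-10)-2 = -12; c2=12
x=-1: <0, total = (-12)*2+(-1) = -25; c2=13
x=14: not <0, total = (-25)-14 = -39; c2=27
x=9: not <0, total = (-39)-9 = -48; c2=36
x=-2: <0, total = (-48)*2+(-2) = -98; c2=37
x=9: not <0, total = (-98)-9 = -107; c2=46
total*c2 = (-107)*46 = -4922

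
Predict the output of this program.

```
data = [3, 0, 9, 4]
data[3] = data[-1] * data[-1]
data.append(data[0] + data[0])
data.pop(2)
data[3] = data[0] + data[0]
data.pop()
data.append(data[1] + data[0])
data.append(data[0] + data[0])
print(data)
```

[3, 0, 16, 3, 6]

data[3] = data[-1]*data[-1] = 4*4 = 16 → [3, 0, 9, 16]
append data[0]+data[0] = 3+3 = 6 → [3, 0, 9, 16, 6]
pop(2) removes 9 → [3, 0, 16, 6]
data[3] = data[0]+data[0] = 3+3 = 6 → [3, 0, 16, 6]
pop() removes 6 → [3, 0, 16]
append data[1]+data[0] = 0+3 = 3 → [3, 0, 16, 3]
append data[0]+data[0] = 3+3 = 6 → [3, 0, 16, 3, 6]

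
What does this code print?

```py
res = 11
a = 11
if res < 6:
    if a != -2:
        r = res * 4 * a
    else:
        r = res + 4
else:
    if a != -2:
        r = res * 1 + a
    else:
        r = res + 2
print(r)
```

22

res=11, a=11
res < 6 is False; a != -2 is True
→ r = res * 1 + a = 22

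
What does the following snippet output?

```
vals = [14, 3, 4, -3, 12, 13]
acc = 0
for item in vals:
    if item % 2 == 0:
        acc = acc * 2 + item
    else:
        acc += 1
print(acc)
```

83

item=14: even, acc = 0*2+14 = 14
item=3: not even, acc = 14+1 = 15
item=4: even, acc = 15*2+4 = 34
item=-3: not even, acc = 34+1 = 35
item=12: even, acc = 35*2+12 = 82
item=13: not even, acc = 82+1 = 83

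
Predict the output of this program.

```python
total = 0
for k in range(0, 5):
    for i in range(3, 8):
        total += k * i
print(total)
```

k=0,i=3: total = 0+0 = 0
k=0,i=4: total = 0+0 = 0
k=0,i=5: total = 0+0 = 0
k=0,i=6: total = 0+0 = 0
k=0,i=7: total = 0+0 = 0
k=1,i=3: total = 0+3 = 3
k=1,i=4: total = 3+4 = 7
k=1,i=5: total = 7+5 = 12
k=1,i=6: total = 12+6 = 18
k=1,i=7: total = 18+7 = 25
k=2,i=3: total = 25+6 = 31
k=2,i=4: total = 31+8 = 39
k=2,i=5: total = 39+10 = 49
k=2,i=6: total = 49+12 = 61
k=2,i=7: total = 61+14 = 75
k=3,i=3: total = 75+9 = 84
k=3,i=4: total = 84+12 = 96
k=3,i=5: total = 96+15 = 111
k=3,i=6: total = 111+18 = 129
k=3,i=7: total = 129+21 = 150
k=4,i=3: total = 150+12 = 162
k=4,i=4: total = 162+16 = 178
k=4,i=5: total = 178+20 = 198
k=4,i=6: total = 198+24 = 222
k=4,i=7: total = 222+28 = 250

250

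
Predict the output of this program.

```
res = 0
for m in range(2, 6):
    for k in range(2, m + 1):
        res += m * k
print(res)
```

125

m=2,k=2: res = 0+4 = 4
m=3,k=2: res = 4+6 = 10
m=3,k=3: res = 10+9 = 19
m=4,k=2: res = 19+8 = 27
m=4,k=3: res = 27+12 = 39
m=4,k=4: res = 39+16 = 55
m=5,k=2: res = 55+10 = 65
m=5,k=3: res = 65+15 = 80
m=5,k=4: res = 80+20 = 100
m=5,k=5: res = 100+25 = 125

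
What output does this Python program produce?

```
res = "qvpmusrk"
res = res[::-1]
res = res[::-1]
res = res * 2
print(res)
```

reverse → 'krsumpvq'
reverse → 'qvpmusrk'
repeat ×2 → 'qvpmusrkqvpmusrk'

qvpmusrkqvpmusrk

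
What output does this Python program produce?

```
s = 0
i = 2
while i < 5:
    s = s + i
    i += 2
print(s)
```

i=2: s = 0+2 = 2
i=4: s = 2+4 = 6

6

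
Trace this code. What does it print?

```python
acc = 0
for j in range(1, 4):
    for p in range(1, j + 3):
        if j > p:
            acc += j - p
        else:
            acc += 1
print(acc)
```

13

j=1,p=1: not 1>1, acc = 0+1 = 1
j=1,p=2: not 1>2, acc = 1+1 = 2
j=1,p=3: not 1>3, acc = 2+1 = 3
j=2,p=1: 2>1, acc = 3+1 = 4
j=2,p=2: not 2>2, acc = 4+1 = 5
j=2,p=3: not 2>3, acc = 5+1 = 6
j=2,p=4: not 2>4, acc = 6+1 = 7
j=3,p=1: 3>1, acc = 7+2 = 9
j=3,p=2: 3>2, acc = 9+1 = 10
j=3,p=3: not 3>3, acc = 10+1 = 11
j=3,p=4: not 3>4, acc = 11+1 = 12
j=3,p=5: not 3>5, acc = 12+1 = 13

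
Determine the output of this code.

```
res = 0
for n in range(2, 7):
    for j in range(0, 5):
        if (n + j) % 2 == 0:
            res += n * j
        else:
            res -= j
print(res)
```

n=2,j=0: even sum, res = 0+0 = 0
n=2,j=1: odd sum, res = 0-1 = -1
n=2,j=2: even sum, res = (-1)+4 = 3
n=2,j=3: odd sum, res = 3-3 = 0
n=2,j=4: even sum, res = 0+8 = 8
n=3,j=0: odd sum, res = 8-0 = 8
n=3,j=1: even sum, res = 8+3 = 11
n=3,j=2: odd sum, res = 11-2 = 9
n=3,j=3: even sum, res = 9+9 = 18
n=3,j=4: odd sum, res = 18-4 = 14
n=4,j=0: even sum, res = 14+0 = 14
n=4,j=1: odd sum, res = 14-1 = 13
n=4,j=2: even sum, res = 13+8 = 21
n=4,j=3: odd sum, res = 21-3 = 18
n=4,j=4: even sum, res = 18+16 = 34
n=5,j=0: odd sum, res = 34-0 = 34
n=5,j=1: even sum, res = 34+5 = 39
n=5,j=2: odd sum, res = 39-2 = 37
n=5,j=3: even sum, res = 37+15 = 52
n=5,j=4: odd sum, res = 52-4 = 48
n=6,j=0: even sum, res = 48+0 = 48
n=6,j=1: odd sum, res = 48-1 = 47
n=6,j=2: even sum, res = 47+12 = 59
n=6,j=3: odd sum, res = 59-3 = 56
n=6,j=4: even sum, res = 56+24 = 80

80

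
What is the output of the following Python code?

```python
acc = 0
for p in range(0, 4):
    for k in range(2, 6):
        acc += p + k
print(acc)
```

p=0,k=2: acc = 0+2 = 2
p=0,k=3: acc = 2+3 = 5
p=0,k=4: acc = 5+4 = 9
p=0,k=5: acc = 9+5 = 14
p=1,k=2: acc = 14+3 = 17
p=1,k=3: acc = 17+4 = 21
p=1,k=4: acc = 21+5 = 26
p=1,k=5: acc = 26+6 = 32
p=2,k=2: acc = 32+4 = 36
p=2,k=3: acc = 36+5 = 41
p=2,k=4: acc = 41+6 = 47
p=2,k=5: acc = 47+7 = 54
p=3,k=2: acc = 54+5 = 59
p=3,k=3: acc = 59+6 = 65
p=3,k=4: acc = 65+7 = 72
p=3,k=5: acc = 72+8 = 80

80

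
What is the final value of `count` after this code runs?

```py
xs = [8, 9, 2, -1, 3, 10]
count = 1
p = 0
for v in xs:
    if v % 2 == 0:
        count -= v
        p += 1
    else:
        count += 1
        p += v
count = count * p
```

v=8: even, count = 1-8 = -7; p=1
v=9: not even, count = (-7)+1 = -6; p=10
v=2: even, count = (-6)-2 = -8; p=11
v=-1: not even, count = (-8)+1 = -7; p=10
v=3: not even, count = (-7)+1 = -6; p=13
v=10: even, count = (-6)-10 = -16; p=14
count*p = (-16)*14 = -224

-224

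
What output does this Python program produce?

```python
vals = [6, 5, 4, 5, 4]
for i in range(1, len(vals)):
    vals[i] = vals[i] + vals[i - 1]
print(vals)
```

[6, 11, 15, 20, 24]

i=1: vals[1] = 5+6 = 11 → [6, 11, 4, 5, 4]
i=2: vals[2] = 4+11 = 15 → [6, 11, 15, 5, 4]
i=3: vals[3] = 5+15 = 20 → [6, 11, 15, 20, 4]
i=4: vals[4] = 4+20 = 24 → [6, 11, 15, 20, 24]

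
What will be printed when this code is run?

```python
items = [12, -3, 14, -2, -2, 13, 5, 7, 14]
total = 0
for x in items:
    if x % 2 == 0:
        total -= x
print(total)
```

x=12: even, total = 0-12 = -12
x=-3: not even
x=14: even, total = (-12)-14 = -26
x=-2: even, total = (-26)-(-2) = -24
x=-2: even, total = (-24)-(-2) = -22
x=13: not even
x=5: not even
x=7: not even
x=14: even, total = (-22)-14 = -36

-36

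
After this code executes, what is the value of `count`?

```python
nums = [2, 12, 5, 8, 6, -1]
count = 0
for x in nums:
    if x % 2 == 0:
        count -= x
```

x=2: even, count = 0-2 = -2
x=12: even, count = (-2)-12 = -14
x=5: not even
x=8: even, count = (-14)-8 = -22
x=6: even, count = (-22)-6 = -28
x=-1: not even

-28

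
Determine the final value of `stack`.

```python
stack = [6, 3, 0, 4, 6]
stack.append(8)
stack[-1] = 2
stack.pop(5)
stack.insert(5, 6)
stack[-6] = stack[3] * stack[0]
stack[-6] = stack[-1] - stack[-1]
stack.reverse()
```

[6, 6, 4, 0, 3, 0]

append 8 → [6, 3, 0, 4, 6, 8]
stack[-1] = 2 → [6, 3, 0, 4, 6, 2]
pop(5) removes 2 → [6, 3, 0, 4, 6]
insert 6 at 5 → [6, 3, 0, 4, 6, 6]
stack[-6] = stack[3]*stack[0] = 4*6 = 24 → [24, 3, 0, 4, 6, 6]
stack[-6] = stack[-1]-stack[-1] = 6-6 = 0 → [0, 3, 0, 4, 6, 6]
reverse → [6, 6, 4, 0, 3, 0]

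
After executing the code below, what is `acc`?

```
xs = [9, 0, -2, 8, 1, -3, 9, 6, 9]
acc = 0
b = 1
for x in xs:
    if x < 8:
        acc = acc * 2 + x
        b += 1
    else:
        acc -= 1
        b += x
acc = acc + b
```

x=9: not <8, acc = 0-1 = -1; b=10
x=0: <8, acc = (-1)*2+0 = -2; b=11
x=-2: <8, acc = (-2)*2+(-2) = -6; b=12
x=8: not <8, acc = (-6)-1 = -7; b=20
x=1: <8, acc = (-7)*2+1 = -13; b=21
x=-3: <8, acc = (-13)*2+(-3) = -29; b=22
x=9: not <8, acc = (-29)-1 = -30; b=31
x=6: <8, acc = (-30)*2+6 = -54; b=32
x=9: not <8, acc = (-54)-1 = -55; b=41
acc+b = (-55)+41 = -14

-14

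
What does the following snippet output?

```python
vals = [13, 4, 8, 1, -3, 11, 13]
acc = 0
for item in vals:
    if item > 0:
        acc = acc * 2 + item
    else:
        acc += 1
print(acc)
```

587

item=13: >0, acc = 0*2+13 = 13
item=4: >0, acc = 13*2+4 = 30
item=8: >0, acc = 30*2+8 = 68
item=1: >0, acc = 68*2+1 = 137
item=-3: not >0, acc = 137+1 = 138
item=11: >0, acc = 138*2+11 = 287
item=13: >0, acc = 287*2+13 = 587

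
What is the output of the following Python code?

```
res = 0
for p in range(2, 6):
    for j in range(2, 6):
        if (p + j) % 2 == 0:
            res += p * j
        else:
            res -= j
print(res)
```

72

p=2,j=2: even sum, res = 0+4 = 4
p=2,j=3: odd sum, res = 4-3 = 1
p=2,j=4: even sum, res = 1+8 = 9
p=2,j=5: odd sum, res = 9-5 = 4
p=3,j=2: odd sum, res = 4-2 = 2
p=3,j=3: even sum, res = 2+9 = 11
p=3,j=4: odd sum, res = 11-4 = 7
p=3,j=5: even sum, res = 7+15 = 22
p=4,j=2: even sum, res = 22+8 = 30
p=4,j=3: odd sum, res = 30-3 = 27
p=4,j=4: even sum, res = 27+16 = 43
p=4,j=5: odd sum, res = 43-5 = 38
p=5,j=2: odd sum, res = 38-2 = 36
p=5,j=3: even sum, res = 36+15 = 51
p=5,j=4: odd sum, res = 51-4 = 47
p=5,j=5: even sum, res = 47+25 = 72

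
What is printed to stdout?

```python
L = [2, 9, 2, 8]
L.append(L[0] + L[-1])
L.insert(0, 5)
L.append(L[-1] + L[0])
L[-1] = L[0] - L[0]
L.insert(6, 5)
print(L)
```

[5, 2, 9, 2, 8, 10, 5, 0]

append L[0]+L[-1] = 2+8 = 10 → [2, 9, 2, 8, 10]
insert 5 at 0 → [5, 2, 9, 2, 8, 10]
append L[-1]+L[0] = 10+5 = 15 → [5, 2, 9, 2, 8, 10, 15]
L[-1] = L[0]-L[0] = 5-5 = 0 → [5, 2, 9, 2, 8, 10, 0]
insert 5 at 6 → [5, 2, 9, 2, 8, 10, 5, 0]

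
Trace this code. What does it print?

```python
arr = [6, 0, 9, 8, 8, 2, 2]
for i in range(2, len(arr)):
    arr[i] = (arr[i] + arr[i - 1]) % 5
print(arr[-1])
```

4

i=2: arr[2] = (9+0)%5 = 4 → [6, 0, 4, 8, 8, 2, 2]
i=3: arr[3] = (8+4)%5 = 2 → [6, 0, 4, 2, 8, 2, 2]
i=4: arr[4] = (8+2)%5 = 0 → [6, 0, 4, 2, 0, 2, 2]
i=5: arr[5] = (2+0)%5 = 2 → [6, 0, 4, 2, 0, 2, 2]
i=6: arr[6] = (2+2)%5 = 4 → [6, 0, 4, 2, 0, 2, 4]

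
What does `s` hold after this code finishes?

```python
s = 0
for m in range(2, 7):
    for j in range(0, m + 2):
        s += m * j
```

m=2,j=0: s = 0+0 = 0
m=2,j=1: s = 0+2 = 2
m=2,j=2: s = 2+4 = 6
m=2,j=3: s = 6+6 = 12
m=3,j=0: s = 12+0 = 12
m=3,j=1: s = 12+3 = 15
m=3,j=2: s = 15+6 = 21
m=3,j=3: s = 21+9 = 30
m=3,j=4: s = 30+12 = 42
m=4,j=0: s = 42+0 = 42
m=4,j=1: s = 42+4 = 46
m=4,j=2: s = 46+8 = 54
m=4,j=3: s = 54+12 = 66
m=4,j=4: s = 66+16 = 82
m=4,j=5: s = 82+20 = 102
m=5,j=0: s = 102+0 = 102
m=5,j=1: s = 102+5 = 107
m=5,j=2: s = 107+10 = 117
m=5,j=3: s = 117+15 = 132
m=5,j=4: s = 132+20 = 152
m=5,j=5: s = 152+25 = 177
m=5,j=6: s = 177+30 = 207
m=6,j=0: s = 207+0 = 207
m=6,j=1: s = 207+6 = 213
m=6,j=2: s = 213+12 = 225
m=6,j=3: s = 225+18 = 243
m=6,j=4: s = 243+24 = 267
m=6,j=5: s = 267+30 = 297
m=6,j=6: s = 297+36 = 333
m=6,j=7: s = 333+42 = 375

375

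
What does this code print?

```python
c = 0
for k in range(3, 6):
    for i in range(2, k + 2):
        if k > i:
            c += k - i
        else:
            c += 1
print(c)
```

16

k=3,i=2: 3>2, c = 0+1 = 1
k=3,i=3: not 3>3, c = 1+1 = 2
k=3,i=4: not 3>4, c = 2+1 = 3
k=4,i=2: 4>2, c = 3+2 = 5
k=4,i=3: 4>3, c = 5+1 = 6
k=4,i=4: not 4>4, c = 6+1 = 7
k=4,i=5: not 4>5, c = 7+1 = 8
k=5,i=2: 5>2, c = 8+3 = 11
k=5,i=3: 5>3, c = 11+2 = 13
k=5,i=4: 5>4, c = 13+1 = 14
k=5,i=5: not 5>5, c = 14+1 = 15
k=5,i=6: not 5>6, c = 15+1 = 16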